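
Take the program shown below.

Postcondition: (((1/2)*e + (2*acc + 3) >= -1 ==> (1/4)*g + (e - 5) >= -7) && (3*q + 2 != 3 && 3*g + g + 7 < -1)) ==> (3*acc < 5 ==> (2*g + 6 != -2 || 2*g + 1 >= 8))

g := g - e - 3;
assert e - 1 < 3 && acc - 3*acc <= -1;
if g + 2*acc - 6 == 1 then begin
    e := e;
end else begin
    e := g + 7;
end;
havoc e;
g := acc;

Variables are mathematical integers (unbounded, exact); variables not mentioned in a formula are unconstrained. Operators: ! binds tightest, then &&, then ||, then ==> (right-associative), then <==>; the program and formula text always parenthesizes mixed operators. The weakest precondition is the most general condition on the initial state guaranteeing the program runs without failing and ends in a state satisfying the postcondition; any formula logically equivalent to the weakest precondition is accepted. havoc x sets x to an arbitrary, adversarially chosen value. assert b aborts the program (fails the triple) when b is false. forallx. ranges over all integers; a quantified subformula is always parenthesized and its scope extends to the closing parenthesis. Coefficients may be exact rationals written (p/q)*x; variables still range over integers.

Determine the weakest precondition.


Working backward. After the program, the postcondition (((1/2)*e + (2*acc + 3) >= -1 ==> (1/4)*g + (e - 5) >= -7) && (3*q + 2 != 3 && 3*g + g + 7 < -1)) ==> (3*acc < 5 ==> (2*g + 6 != -2 || 2*g + 1 >= 8)) must hold; in canonical form it is ((2*acc + (1/2)*e >= -4 ==> e + (1/4)*g >= -2) && 3*q != 1 && 4*g < -8) ==> (3*acc < 5 ==> (2*g != -8 || 2*g >= 7)).
Before g := acc: ((2*acc + (1/2)*e >= -4 ==> (1/4)*acc + e >= -2) && 3*q != 1 && 4*acc < -8) ==> (3*acc < 5 ==> (2*acc != -8 || 2*acc >= 7))
Before havoc e: forall e_1. (((2*acc + (1/2)*e_1 >= -4 ==> (1/4)*acc + e_1 >= -2) && 3*q != 1 && 4*acc < -8) ==> (3*acc < 5 ==> (2*acc != -8 || 2*acc >= 7)))
Then branch requires forall e_1. (((2*acc + (1/2)*e_1 >= -4 ==> (1/4)*acc + e_1 >= -2) && 3*q != 1 && 4*acc < -8) ==> (3*acc < 5 ==> (2*acc != -8 || 2*acc >= 7))); else branch requires forall e_1. (((2*acc + (1/2)*e_1 >= -4 ==> (1/4)*acc + e_1 >= -2) && 3*q != 1 && 4*acc < -8) ==> (3*acc < 5 ==> (2*acc != -8 || 2*acc >= 7))).
Before the if: (2*acc + g == 7 ==> (forall e_1. (((2*acc + (1/2)*e_1 >= -4 ==> (1/4)*acc + e_1 >= -2) && 3*q != 1 && 4*acc < -8) ==> (3*acc < 5 ==> (2*acc != -8 || 2*acc >= 7))))) && ((!(2*acc + g == 7)) ==> (forall e_1. (((2*acc + (1/2)*e_1 >= -4 ==> (1/4)*acc + e_1 >= -2) && 3*q != 1 && 4*acc < -8) ==> (3*acc < 5 ==> (2*acc != -8 || 2*acc >= 7)))))
Before assert e - 1 < 3 && acc - 3*acc <= -1: e < 4 && 2*acc >= 1 && (2*acc + g == 7 ==> (forall e_1. (((2*acc + (1/2)*e_1 >= -4 ==> (1/4)*acc + e_1 >= -2) && 3*q != 1 && 4*acc < -8) ==> (3*acc < 5 ==> (2*acc != -8 || 2*acc >= 7))))) && ((!(2*acc + g == 7)) ==> (forall e_1. (((2*acc + (1/2)*e_1 >= -4 ==> (1/4)*acc + e_1 >= -2) && 3*q != 1 && 4*acc < -8) ==> (3*acc < 5 ==> (2*acc != -8 || 2*acc >= 7)))))
Before g := g - e - 3: e < 4 && 2*acc >= 1 && (2*acc + g == e + 10 ==> (forall e_1. (((2*acc + (1/2)*e_1 >= -4 ==> (1/4)*acc + e_1 >= -2) && 3*q != 1 && 4*acc < -8) ==> (3*acc < 5 ==> (2*acc != -8 || 2*acc >= 7))))) && ((!(2*acc + g == e + 10)) ==> (forall e_1. (((2*acc + (1/2)*e_1 >= -4 ==> (1/4)*acc + e_1 >= -2) && 3*q != 1 && 4*acc < -8) ==> (3*acc < 5 ==> (2*acc != -8 || 2*acc >= 7)))))
Answer: WP = e < 4 && 2*acc >= 1 && (2*acc + g == e + 10 ==> (forall e_1. (((2*acc + (1/2)*e_1 >= -4 ==> (1/4)*acc + e_1 >= -2) && 3*q != 1 && 4*acc < -8) ==> (3*acc < 5 ==> (2*acc != -8 || 2*acc >= 7))))) && ((!(2*acc + g == e + 10)) ==> (forall e_1. (((2*acc + (1/2)*e_1 >= -4 ==> (1/4)*acc + e_1 >= -2) && 3*q != 1 && 4*acc < -8) ==> (3*acc < 5 ==> (2*acc != -8 || 2*acc >= 7)))))


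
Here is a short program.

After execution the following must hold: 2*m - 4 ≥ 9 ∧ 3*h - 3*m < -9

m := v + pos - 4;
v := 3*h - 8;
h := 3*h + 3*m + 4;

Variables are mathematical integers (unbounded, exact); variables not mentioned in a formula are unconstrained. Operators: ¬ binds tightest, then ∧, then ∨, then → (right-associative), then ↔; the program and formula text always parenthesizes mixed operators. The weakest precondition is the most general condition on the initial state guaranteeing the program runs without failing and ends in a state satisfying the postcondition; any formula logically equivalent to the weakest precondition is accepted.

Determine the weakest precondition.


Working backward. After the program, the postcondition 2*m - 4 ≥ 9 ∧ 3*h - 3*m < -9 must hold; in canonical form it is 2*m ≥ 13 ∧ 3*h < 3*m - 9.
Before h := 3*h + 3*m + 4: 2*m ≥ 13 ∧ 9*h + 6*m < -21
Before v := 3*h - 8: 2*m ≥ 13 ∧ 9*h + 6*m < -21
Before m := v + pos - 4: 2*pos + 2*v ≥ 21 ∧ 9*h + 6*pos + 6*v < 3
Answer: WP = 2*pos + 2*v ≥ 21 ∧ 9*h + 6*pos + 6*v < 3


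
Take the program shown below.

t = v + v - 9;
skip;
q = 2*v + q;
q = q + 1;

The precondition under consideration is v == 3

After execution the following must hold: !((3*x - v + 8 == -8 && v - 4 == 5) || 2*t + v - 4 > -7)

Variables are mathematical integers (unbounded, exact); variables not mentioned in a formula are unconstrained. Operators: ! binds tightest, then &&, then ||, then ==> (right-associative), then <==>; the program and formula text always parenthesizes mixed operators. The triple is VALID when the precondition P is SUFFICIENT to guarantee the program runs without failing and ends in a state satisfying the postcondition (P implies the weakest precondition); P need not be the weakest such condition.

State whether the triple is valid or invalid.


Working backward. After the program, the postcondition !((3*x - v + 8 == -8 && v - 4 == 5) || 2*t + v - 4 > -7) must hold; in canonical form it is !((3*x == v - 16 && v == 9) || 2*t + v > -3).
Before q := q + 1: !((3*x == v - 16 && v == 9) || 2*t + v > -3)
Before q := 2*v + q: !((3*x == v - 16 && v == 9) || 2*t + v > -3)
Before skip: !((3*x == v - 16 && v == 9) || 2*t + v > -3)
Before t := v + v - 9: !((3*x == v - 16 && v == 9) || 5*v > 15)
The weakest precondition is !((3*x == v - 16 && v == 9) || 5*v > 15).
Check whether v == 3 implies it.
Every state satisfying the precondition satisfies the weakest precondition: the implication holds.
Answer: valid


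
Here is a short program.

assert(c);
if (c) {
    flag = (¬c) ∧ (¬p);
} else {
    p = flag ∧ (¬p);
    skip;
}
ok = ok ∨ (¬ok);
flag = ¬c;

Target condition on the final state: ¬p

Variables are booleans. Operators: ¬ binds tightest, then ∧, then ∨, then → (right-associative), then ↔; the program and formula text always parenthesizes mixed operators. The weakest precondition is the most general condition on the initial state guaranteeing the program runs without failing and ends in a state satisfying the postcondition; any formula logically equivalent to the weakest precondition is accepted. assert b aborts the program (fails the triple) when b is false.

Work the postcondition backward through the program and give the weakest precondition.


Working backward. After the program, ¬p must hold.
Before flag := ¬c: ¬p
Before ok := ok ∨ (¬ok): ¬p
Then branch requires ¬p; else branch requires ¬(flag ∧ (¬p)).
Before the if: (c → (¬p)) ∧ ((¬c) → (¬(flag ∧ (¬p))))
Before assert c: c ∧ (c → (¬p)) ∧ ((¬c) → (¬(flag ∧ (¬p))))
Answer: WP = c ∧ (c → (¬p)) ∧ ((¬c) → (¬(flag ∧ (¬p))))


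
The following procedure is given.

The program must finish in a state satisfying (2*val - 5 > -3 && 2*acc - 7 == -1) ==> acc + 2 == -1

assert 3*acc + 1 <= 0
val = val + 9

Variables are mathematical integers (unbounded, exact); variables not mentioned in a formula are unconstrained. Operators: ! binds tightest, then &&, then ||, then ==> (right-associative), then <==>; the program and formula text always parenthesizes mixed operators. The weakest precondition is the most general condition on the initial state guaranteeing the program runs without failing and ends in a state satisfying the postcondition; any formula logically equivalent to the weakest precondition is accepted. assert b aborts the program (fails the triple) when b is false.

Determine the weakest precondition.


Working backward. After the program, the postcondition (2*val - 5 > -3 && 2*acc - 7 == -1) ==> acc + 2 == -1 must hold; in canonical form it is (2*val > 2 && 2*acc == 6) ==> acc == -3.
Before val := val + 9: (2*val > -16 && 2*acc == 6) ==> acc == -3
Before assert 3*acc + 1 <= 0: 3*acc <= -1 && ((2*val > -16 && 2*acc == 6) ==> acc == -3)
Answer: WP = 3*acc <= -1 && ((2*val > -16 && 2*acc == 6) ==> acc == -3)


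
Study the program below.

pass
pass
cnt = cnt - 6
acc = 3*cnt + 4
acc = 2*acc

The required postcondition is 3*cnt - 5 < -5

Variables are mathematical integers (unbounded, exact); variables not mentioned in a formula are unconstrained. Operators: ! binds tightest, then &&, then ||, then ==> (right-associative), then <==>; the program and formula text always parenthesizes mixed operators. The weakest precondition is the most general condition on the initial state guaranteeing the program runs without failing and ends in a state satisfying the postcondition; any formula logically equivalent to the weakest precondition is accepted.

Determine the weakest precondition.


Working backward. After the program, the postcondition 3*cnt - 5 < -5 must hold; in canonical form it is 3*cnt < 0.
Before acc := 2*acc: 3*cnt < 0
Before acc := 3*cnt + 4: 3*cnt < 0
Before cnt := cnt - 6: 3*cnt < 18
Before skip: 3*cnt < 18
Before skip: 3*cnt < 18
Answer: WP = 3*cnt < 18


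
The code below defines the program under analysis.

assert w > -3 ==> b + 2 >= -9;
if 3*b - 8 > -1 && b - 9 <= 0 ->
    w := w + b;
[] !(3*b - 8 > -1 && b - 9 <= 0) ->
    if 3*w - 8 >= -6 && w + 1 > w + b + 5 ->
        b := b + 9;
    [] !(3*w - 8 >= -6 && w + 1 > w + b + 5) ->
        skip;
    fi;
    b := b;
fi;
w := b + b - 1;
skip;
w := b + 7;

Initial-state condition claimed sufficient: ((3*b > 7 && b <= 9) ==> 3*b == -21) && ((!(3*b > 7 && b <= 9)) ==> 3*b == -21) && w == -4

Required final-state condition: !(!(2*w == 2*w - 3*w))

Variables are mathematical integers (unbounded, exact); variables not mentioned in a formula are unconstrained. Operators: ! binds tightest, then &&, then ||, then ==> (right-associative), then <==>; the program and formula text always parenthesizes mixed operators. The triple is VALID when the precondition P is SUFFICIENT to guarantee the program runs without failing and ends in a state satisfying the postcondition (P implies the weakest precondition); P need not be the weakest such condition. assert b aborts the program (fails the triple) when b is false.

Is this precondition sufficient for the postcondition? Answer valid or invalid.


Working backward. After the program, the postcondition !(!(2*w == 2*w - 3*w)) must hold; in canonical form it is 3*w == 0.
Before w := b + 7: 3*b == -21
Before skip: 3*b == -21
Before w := b + b - 1: 3*b == -21
Then branch requires 3*b == -21; else branch requires ((3*w >= 2 && b < -4) ==> 3*b == -48) && ((!(3*w >= 2 && b < -4)) ==> 3*b == -21).
Before the if: ((3*b > 7 && b <= 9) ==> 3*b == -21) && ((!(3*b > 7 && b <= 9)) ==> (((3*w >= 2 && b < -4) ==> 3*b == -48) && ((!(3*w >= 2 && b < -4)) ==> 3*b == -21)))
Before assert w > -3 ==> b + 2 >= -9: (w > -3 ==> b >= -11) && ((3*b > 7 && b <= 9) ==> 3*b == -21) && ((!(3*b > 7 && b <= 9)) ==> (((3*w >= 2 && b < -4) ==> 3*b == -48) && ((!(3*w >= 2 && b < -4)) ==> 3*b == -21)))
The weakest precondition is (w > -3 ==> b >= -11) && ((3*b > 7 && b <= 9) ==> 3*b == -21) && ((!(3*b > 7 && b <= 9)) ==> (((3*w >= 2 && b < -4) ==> 3*b == -48) && ((!(3*w >= 2 && b < -4)) ==> 3*b == -21))).
Check whether ((3*b > 7 && b <= 9) ==> 3*b == -21) && ((!(3*b > 7 && b <= 9)) ==> 3*b == -21) && w == -4 implies it.
Every state satisfying the precondition satisfies the weakest precondition: the implication holds.
Answer: valid


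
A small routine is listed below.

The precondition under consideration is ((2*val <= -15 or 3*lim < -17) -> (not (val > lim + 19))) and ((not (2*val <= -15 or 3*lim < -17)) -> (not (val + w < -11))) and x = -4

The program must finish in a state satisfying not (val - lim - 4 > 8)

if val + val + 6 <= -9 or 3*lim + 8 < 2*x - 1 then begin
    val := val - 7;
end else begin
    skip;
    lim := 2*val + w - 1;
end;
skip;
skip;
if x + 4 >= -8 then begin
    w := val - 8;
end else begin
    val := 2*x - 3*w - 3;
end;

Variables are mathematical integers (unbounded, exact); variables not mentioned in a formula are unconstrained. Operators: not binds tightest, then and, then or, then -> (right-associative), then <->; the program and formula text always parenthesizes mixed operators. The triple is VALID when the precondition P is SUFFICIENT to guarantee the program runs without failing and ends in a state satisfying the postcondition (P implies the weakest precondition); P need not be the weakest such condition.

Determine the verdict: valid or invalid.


Working backward. After the program, the postcondition not (val - lim - 4 > 8) must hold; in canonical form it is not (val > lim + 12).
Then branch requires not (val > lim + 12); else branch requires not (2*x > lim + 3*w + 15).
Before the if: (x >= -12 -> (not (val > lim + 12))) and ((not (x >= -12)) -> (not (2*x > lim + 3*w + 15)))
Before skip: (x >= -12 -> (not (val > lim + 12))) and ((not (x >= -12)) -> (not (2*x > lim + 3*w + 15)))
Before skip: (x >= -12 -> (not (val > lim + 12))) and ((not (x >= -12)) -> (not (2*x > lim + 3*w + 15)))
Then branch requires (x >= -12 -> (not (val > lim + 19))) and ((not (x >= -12)) -> (not (2*x > lim + 3*w + 15))); else branch requires (x >= -12 -> (not (val + w < -11))) and ((not (x >= -12)) -> (not (2*x > 2*val + 4*w + 14))).
Before the if: ((2*val <= -15 or 3*lim < 2*x - 9) -> ((x >= -12 -> (not (val > lim + 19))) and ((not (x >= -12)) -> (not (2*x > lim + 3*w + 15))))) and ((not (2*val <= -15 or 3*lim < 2*x - 9)) -> ((x >= -12 -> (not (val + w < -11))) and ((not (x >= -12)) -> (not (2*x > 2*val + 4*w + 14)))))
The weakest precondition is ((2*val <= -15 or 3*lim < 2*x - 9) -> ((x >= -12 -> (not (val > lim + 19))) and ((not (x >= -12)) -> (not (2*x > lim + 3*w + 15))))) and ((not (2*val <= -15 or 3*lim < 2*x - 9)) -> ((x >= -12 -> (not (val + w < -11))) and ((not (x >= -12)) -> (not (2*x > 2*val + 4*w + 14))))).
Check whether ((2*val <= -15 or 3*lim < -17) -> (not (val > lim + 19))) and ((not (2*val <= -15 or 3*lim < -17)) -> (not (val + w < -11))) and x = -4 implies it.
Every state satisfying the precondition satisfies the weakest precondition: the implication holds.
Answer: valid


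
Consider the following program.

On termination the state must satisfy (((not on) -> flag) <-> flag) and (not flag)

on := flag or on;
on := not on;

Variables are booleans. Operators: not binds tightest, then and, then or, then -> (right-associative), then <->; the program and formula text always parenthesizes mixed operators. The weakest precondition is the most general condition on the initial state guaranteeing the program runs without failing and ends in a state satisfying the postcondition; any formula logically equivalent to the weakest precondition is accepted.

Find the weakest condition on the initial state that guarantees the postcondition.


Working backward. After the program, (((not on) -> flag) <-> flag) and (not flag) must hold.
Before on := not on: ((on -> flag) <-> flag) and (not flag)
Before on := flag or on: (((flag or on) -> flag) <-> flag) and (not flag)
Answer: WP = (((flag or on) -> flag) <-> flag) and (not flag)


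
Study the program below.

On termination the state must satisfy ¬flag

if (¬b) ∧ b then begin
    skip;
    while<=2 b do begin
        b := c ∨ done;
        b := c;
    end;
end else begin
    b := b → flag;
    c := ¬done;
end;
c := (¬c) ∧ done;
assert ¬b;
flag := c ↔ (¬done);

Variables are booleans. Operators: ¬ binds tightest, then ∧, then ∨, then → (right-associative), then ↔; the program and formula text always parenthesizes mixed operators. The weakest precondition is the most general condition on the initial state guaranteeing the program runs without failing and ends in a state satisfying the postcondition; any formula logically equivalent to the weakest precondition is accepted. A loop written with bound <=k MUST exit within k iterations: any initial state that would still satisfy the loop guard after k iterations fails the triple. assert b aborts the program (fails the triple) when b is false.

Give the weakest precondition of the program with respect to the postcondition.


Working backward. After the program, ¬flag must hold.
Before flag := c ↔ (¬done): ¬(c ↔ (¬done))
Before assert ¬b: (¬b) ∧ (¬(c ↔ (¬done)))
Before c := (¬c) ∧ done: (¬b) ∧ (¬(((¬c) ∧ done) ↔ (¬done)))
Then branch requires (b → ((c → ((¬c) ∧ (¬(((¬c) ∧ done) ↔ (¬done))))) ∧ ((¬c) → ((¬c) ∧ (¬(((¬c) ∧ done) ↔ (¬done))))))) ∧ ((¬b) → ((¬b) ∧ (¬(((¬c) ∧ done) ↔ (¬done))))); else branch requires (¬(b → flag)) ∧ (¬(done ↔ (¬done))).
Before the if: (¬(b → flag)) ∧ (¬(done ↔ (¬done)))
Answer: WP = (¬(b → flag)) ∧ (¬(done ↔ (¬done)))


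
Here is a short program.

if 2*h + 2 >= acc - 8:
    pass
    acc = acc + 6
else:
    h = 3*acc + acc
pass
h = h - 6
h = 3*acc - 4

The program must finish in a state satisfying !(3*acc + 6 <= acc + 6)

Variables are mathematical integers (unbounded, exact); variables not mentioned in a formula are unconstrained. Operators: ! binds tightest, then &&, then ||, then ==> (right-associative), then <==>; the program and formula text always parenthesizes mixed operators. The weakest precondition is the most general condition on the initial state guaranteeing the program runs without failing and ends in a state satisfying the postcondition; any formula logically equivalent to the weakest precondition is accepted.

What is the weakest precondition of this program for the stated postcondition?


Working backward. After the program, the postcondition !(3*acc + 6 <= acc + 6) must hold; in canonical form it is !(2*acc <= 0).
Before h := 3*acc - 4: !(2*acc <= 0)
Before h := h - 6: !(2*acc <= 0)
Before skip: !(2*acc <= 0)
Then branch requires !(2*acc <= -12); else branch requires !(2*acc <= 0).
Before the if: (2*h >= acc - 10 ==> (!(2*acc <= -12))) && ((!(2*h >= acc - 10)) ==> (!(2*acc <= 0)))
Answer: WP = (2*h >= acc - 10 ==> (!(2*acc <= -12))) && ((!(2*h >= acc - 10)) ==> (!(2*acc <= 0)))


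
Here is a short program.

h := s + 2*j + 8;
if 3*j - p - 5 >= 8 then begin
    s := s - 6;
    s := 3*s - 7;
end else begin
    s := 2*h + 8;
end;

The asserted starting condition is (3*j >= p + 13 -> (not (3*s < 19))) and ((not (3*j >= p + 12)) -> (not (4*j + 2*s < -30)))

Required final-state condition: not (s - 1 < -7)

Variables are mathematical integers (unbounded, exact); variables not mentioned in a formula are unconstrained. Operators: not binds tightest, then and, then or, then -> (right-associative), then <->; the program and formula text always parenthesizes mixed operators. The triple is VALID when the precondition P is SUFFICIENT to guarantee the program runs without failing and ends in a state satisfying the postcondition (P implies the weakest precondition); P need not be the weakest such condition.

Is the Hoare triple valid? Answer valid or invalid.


Working backward. After the program, the postcondition not (s - 1 < -7) must hold; in canonical form it is not (s < -6).
Then branch requires not (3*s < 19); else branch requires not (2*h < -14).
Before the if: (3*j >= p + 13 -> (not (3*s < 19))) and ((not (3*j >= p + 13)) -> (not (2*h < -14)))
Before h := s + 2*j + 8: (3*j >= p + 13 -> (not (3*s < 19))) and ((not (3*j >= p + 13)) -> (not (4*j + 2*s < -30)))
The weakest precondition is (3*j >= p + 13 -> (not (3*s < 19))) and ((not (3*j >= p + 13)) -> (not (4*j + 2*s < -30))).
Check whether (3*j >= p + 13 -> (not (3*s < 19))) and ((not (3*j >= p + 12)) -> (not (4*j + 2*s < -30))) implies it.
Countermodel: at the initial state j = 0, p = -12, s = -16, the precondition holds but the weakest precondition fails.
Answer: invalid


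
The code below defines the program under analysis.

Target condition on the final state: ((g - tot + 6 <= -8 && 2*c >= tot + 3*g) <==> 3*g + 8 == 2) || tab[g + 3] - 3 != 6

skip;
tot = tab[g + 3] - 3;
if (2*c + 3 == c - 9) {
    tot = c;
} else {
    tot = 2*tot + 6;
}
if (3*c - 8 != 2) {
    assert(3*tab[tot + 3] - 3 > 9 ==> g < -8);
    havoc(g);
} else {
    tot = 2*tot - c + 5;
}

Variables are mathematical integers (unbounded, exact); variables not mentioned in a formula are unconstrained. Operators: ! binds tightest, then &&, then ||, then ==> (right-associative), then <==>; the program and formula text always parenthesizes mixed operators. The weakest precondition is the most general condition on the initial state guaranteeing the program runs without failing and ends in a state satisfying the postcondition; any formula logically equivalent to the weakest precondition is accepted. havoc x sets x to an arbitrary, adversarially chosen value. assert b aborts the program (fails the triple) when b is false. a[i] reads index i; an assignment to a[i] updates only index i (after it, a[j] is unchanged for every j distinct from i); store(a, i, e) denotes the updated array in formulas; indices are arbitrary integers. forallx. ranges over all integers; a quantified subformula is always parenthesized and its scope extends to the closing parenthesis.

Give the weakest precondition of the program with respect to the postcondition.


Working backward. After the program, the postcondition ((g - tot + 6 <= -8 && 2*c >= tot + 3*g) <==> 3*g + 8 == 2) || tab[g + 3] - 3 != 6 must hold; in canonical form it is ((g <= tot - 14 && 2*c >= 3*g + tot) <==> 3*g == -6) || tab[g + 3] != 9.
Then branch requires (3*tab[tot + 3] > 12 ==> g < -8) && (forall g_1. (((g_1 <= tot - 14 && 2*c >= 3*g_1 + tot) <==> 3*g_1 == -6) || tab[g_1 + 3] != 9)); else branch requires ((c + g <= 2*tot - 9 && 3*c >= 3*g + 2*tot + 5) <==> 3*g == -6) || tab[g + 3] != 9.
Before the if: (3*c != 10 ==> ((3*tab[tot + 3] > 12 ==> g < -8) && (forall g_1. (((g_1 <= tot - 14 && 2*c >= 3*g_1 + tot) <==> 3*g_1 == -6) || tab[g_1 + 3] != 9)))) && ((!(3*c != 10)) ==> (((c + g <= 2*tot - 9 && 3*c >= 3*g + 2*tot + 5) <==> 3*g == -6) || tab[g + 3] != 9))
Then branch requires (3*c != 10 ==> ((3*tab[c + 3] > 12 ==> g < -8) && (forall g_1. (((g_1 <= c - 14 && c >= 3*g_1) <==> 3*g_1 == -6) || tab[g_1 + 3] != 9)))) && ((!(3*c != 10)) ==> (((g <= c - 9 && c >= 3*g + 5) <==> 3*g == -6) || tab[g + 3] != 9)); else branch requires (3*c != 10 ==> ((3*tab[2*tot + 9] > 12 ==> g < -8) && (forall g_1. (((g_1 <= 2*tot - 8 && 2*c >= 3*g_1 + 2*tot + 6) <==> 3*g_1 == -6) || tab[g_1 + 3] != 9)))) && ((!(3*c != 10)) ==> (((c + g <= 4*tot + 3 && 3*c >= 3*g + 4*tot + 17) <==> 3*g == -6) || tab[g + 3] != 9)).
Before the if: (c == -12 ==> ((3*c != 10 ==> ((3*tab[c + 3] > 12 ==> g < -8) && (forall g_1. (((g_1 <= c - 14 && c >= 3*g_1) <==> 3*g_1 == -6) || tab[g_1 + 3] != 9)))) && ((!(3*c != 10)) ==> (((g <= c - 9 && c >= 3*g + 5) <==> 3*g == -6) || tab[g + 3] != 9)))) && ((!(c == -12)) ==> ((3*c != 10 ==> ((3*tab[2*tot + 9] > 12 ==> g < -8) && (forall g_1. (((g_1 <= 2*tot - 8 && 2*c >= 3*g_1 + 2*tot + 6) <==> 3*g_1 == -6) || tab[g_1 + 3] != 9)))) && ((!(3*c != 10)) ==> (((c + g <= 4*tot + 3 && 3*c >= 3*g + 4*tot + 17) <==> 3*g == -6) || tab[g + 3] != 9))))
Before tot := tab[g + 3] - 3: (c == -12 ==> ((3*c != 10 ==> ((3*tab[c + 3] > 12 ==> g < -8) && (forall g_1. (((g_1 <= c - 14 && c >= 3*g_1) <==> 3*g_1 == -6) || tab[g_1 + 3] != 9)))) && ((!(3*c != 10)) ==> (((g <= c - 9 && c >= 3*g + 5) <==> 3*g == -6) || tab[g + 3] != 9)))) && ((!(c == -12)) ==> ((3*c != 10 ==> ((3*tab[2*tab[g + 3] + 3] > 12 ==> g < -8) && (forall g_1. (((g_1 <= 2*tab[g + 3] - 14 && 2*c >= 2*tab[g + 3] + 3*g_1) <==> 3*g_1 == -6) || tab[g_1 + 3] != 9)))) && ((!(3*c != 10)) ==> (((c + g <= 4*tab[g + 3] - 9 && 3*c >= 4*tab[g + 3] + 3*g + 5) <==> 3*g == -6) || tab[g + 3] != 9))))
Before skip: (c == -12 ==> ((3*c != 10 ==> ((3*tab[c + 3] > 12 ==> g < -8) && (forall g_1. (((g_1 <= c - 14 && c >= 3*g_1) <==> 3*g_1 == -6) || tab[g_1 + 3] != 9)))) && ((!(3*c != 10)) ==> (((g <= c - 9 && c >= 3*g + 5) <==> 3*g == -6) || tab[g + 3] != 9)))) && ((!(c == -12)) ==> ((3*c != 10 ==> ((3*tab[2*tab[g + 3] + 3] > 12 ==> g < -8) && (forall g_1. (((g_1 <= 2*tab[g + 3] - 14 && 2*c >= 2*tab[g + 3] + 3*g_1) <==> 3*g_1 == -6) || tab[g_1 + 3] != 9)))) && ((!(3*c != 10)) ==> (((c + g <= 4*tab[g + 3] - 9 && 3*c >= 4*tab[g + 3] + 3*g + 5) <==> 3*g == -6) || tab[g + 3] != 9))))
Answer: WP = (c == -12 ==> ((3*c != 10 ==> ((3*tab[c + 3] > 12 ==> g < -8) && (forall g_1. (((g_1 <= c - 14 && c >= 3*g_1) <==> 3*g_1 == -6) || tab[g_1 + 3] != 9)))) && ((!(3*c != 10)) ==> (((g <= c - 9 && c >= 3*g + 5) <==> 3*g == -6) || tab[g + 3] != 9)))) && ((!(c == -12)) ==> ((3*c != 10 ==> ((3*tab[2*tab[g + 3] + 3] > 12 ==> g < -8) && (forall g_1. (((g_1 <= 2*tab[g + 3] - 14 && 2*c >= 2*tab[g + 3] + 3*g_1) <==> 3*g_1 == -6) || tab[g_1 + 3] != 9)))) && ((!(3*c != 10)) ==> (((c + g <= 4*tab[g + 3] - 9 && 3*c >= 4*tab[g + 3] + 3*g + 5) <==> 3*g == -6) || tab[g + 3] != 9))))


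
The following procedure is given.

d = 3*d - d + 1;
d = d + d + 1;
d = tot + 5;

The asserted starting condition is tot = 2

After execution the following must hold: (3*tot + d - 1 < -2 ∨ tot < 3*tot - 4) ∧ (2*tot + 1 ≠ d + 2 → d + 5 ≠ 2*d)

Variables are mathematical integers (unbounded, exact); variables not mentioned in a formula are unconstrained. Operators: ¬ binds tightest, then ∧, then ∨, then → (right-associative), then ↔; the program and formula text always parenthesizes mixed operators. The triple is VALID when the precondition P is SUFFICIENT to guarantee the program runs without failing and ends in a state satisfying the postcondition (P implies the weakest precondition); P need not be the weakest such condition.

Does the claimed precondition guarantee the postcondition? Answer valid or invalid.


Working backward. After the program, the postcondition (3*tot + d - 1 < -2 ∨ tot < 3*tot - 4) ∧ (2*tot + 1 ≠ d + 2 → d + 5 ≠ 2*d) must hold; in canonical form it is (d + 3*tot < -1 ∨ 2*tot > 4) ∧ (2*tot ≠ d + 1 → d ≠ 5).
Before d := tot + 5: (4*tot < -6 ∨ 2*tot > 4) ∧ (tot ≠ 6 → tot ≠ 0)
Before d := d + d + 1: (4*tot < -6 ∨ 2*tot > 4) ∧ (tot ≠ 6 → tot ≠ 0)
Before d := 3*d - d + 1: (4*tot < -6 ∨ 2*tot > 4) ∧ (tot ≠ 6 → tot ≠ 0)
The weakest precondition is (4*tot < -6 ∨ 2*tot > 4) ∧ (tot ≠ 6 → tot ≠ 0).
Check whether tot = 2 implies it.
Countermodel: at the initial state tot = 2, the precondition holds but the weakest precondition fails.
Answer: invalid


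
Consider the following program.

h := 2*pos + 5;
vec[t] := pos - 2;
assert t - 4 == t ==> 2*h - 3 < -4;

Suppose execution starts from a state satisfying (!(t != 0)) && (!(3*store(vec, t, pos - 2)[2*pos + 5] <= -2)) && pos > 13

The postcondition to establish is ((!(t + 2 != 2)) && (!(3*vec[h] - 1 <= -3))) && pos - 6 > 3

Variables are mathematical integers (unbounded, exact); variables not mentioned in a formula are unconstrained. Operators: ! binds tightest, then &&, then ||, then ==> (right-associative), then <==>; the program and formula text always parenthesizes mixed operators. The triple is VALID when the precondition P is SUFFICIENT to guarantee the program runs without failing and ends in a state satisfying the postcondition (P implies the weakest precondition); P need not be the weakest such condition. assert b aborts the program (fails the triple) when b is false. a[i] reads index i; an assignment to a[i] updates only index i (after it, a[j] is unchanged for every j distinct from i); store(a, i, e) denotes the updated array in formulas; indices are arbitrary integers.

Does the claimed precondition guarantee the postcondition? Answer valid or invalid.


Working backward. After the program, the postcondition ((!(t + 2 != 2)) && (!(3*vec[h] - 1 <= -3))) && pos - 6 > 3 must hold; in canonical form it is (!(t != 0)) && (!(3*vec[h] <= -2)) && pos > 9.
Before assert t - 4 == t ==> 2*h - 3 < -4: (!(t != 0)) && (!(3*vec[h] <= -2)) && pos > 9
Before vec[t] := pos - 2: (!(t != 0)) && (!(3*store(vec, t, pos - 2)[h] <= -2)) && pos > 9
Before h := 2*pos + 5: (!(t != 0)) && (!(3*store(vec, t, pos - 2)[2*pos + 5] <= -2)) && pos > 9
The weakest precondition is (!(t != 0)) && (!(3*store(vec, t, pos - 2)[2*pos + 5] <= -2)) && pos > 9.
Check whether (!(t != 0)) && (!(3*store(vec, t, pos - 2)[2*pos + 5] <= -2)) && pos > 13 implies it.
Every state satisfying the precondition satisfies the weakest precondition: the implication holds.
Answer: valid


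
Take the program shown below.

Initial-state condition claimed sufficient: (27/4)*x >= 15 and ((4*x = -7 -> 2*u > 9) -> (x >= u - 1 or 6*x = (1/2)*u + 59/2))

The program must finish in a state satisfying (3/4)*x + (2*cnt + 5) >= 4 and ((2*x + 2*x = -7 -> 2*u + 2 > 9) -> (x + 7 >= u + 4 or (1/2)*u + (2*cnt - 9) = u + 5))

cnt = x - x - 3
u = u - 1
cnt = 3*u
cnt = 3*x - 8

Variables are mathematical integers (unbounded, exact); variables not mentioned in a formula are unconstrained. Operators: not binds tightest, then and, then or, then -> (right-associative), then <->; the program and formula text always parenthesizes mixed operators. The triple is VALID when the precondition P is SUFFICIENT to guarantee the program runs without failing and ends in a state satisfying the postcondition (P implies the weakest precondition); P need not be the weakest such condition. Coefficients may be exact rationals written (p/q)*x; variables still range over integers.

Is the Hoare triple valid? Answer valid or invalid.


Working backward. After the program, the postcondition (3/4)*x + (2*cnt + 5) >= 4 and ((2*x + 2*x = -7 -> 2*u + 2 > 9) -> (x + 7 >= u + 4 or (1/2)*u + (2*cnt - 9) = u + 5)) must hold; in canonical form it is 2*cnt + (3/4)*x >= -1 and ((4*x = -7 -> 2*u > 7) -> (x >= u - 3 or 2*cnt = (1/2)*u + 14)).
Before cnt := 3*x - 8: (27/4)*x >= 15 and ((4*x = -7 -> 2*u > 7) -> (x >= u - 3 or 6*x = (1/2)*u + 30))
Before cnt := 3*u: (27/4)*x >= 15 and ((4*x = -7 -> 2*u > 7) -> (x >= u - 3 or 6*x = (1/2)*u + 30))
Before u := u - 1: (27/4)*x >= 15 and ((4*x = -7 -> 2*u > 9) -> (x >= u - 4 or 6*x = (1/2)*u + 59/2))
Before cnt := x - x - 3: (27/4)*x >= 15 and ((4*x = -7 -> 2*u > 9) -> (x >= u - 4 or 6*x = (1/2)*u + 59/2))
The weakest precondition is (27/4)*x >= 15 and ((4*x = -7 -> 2*u > 9) -> (x >= u - 4 or 6*x = (1/2)*u + 59/2)).
Check whether (27/4)*x >= 15 and ((4*x = -7 -> 2*u > 9) -> (x >= u - 1 or 6*x = (1/2)*u + 59/2)) implies it.
Every state satisfying the precondition satisfies the weakest precondition: the implication holds.
Answer: valid


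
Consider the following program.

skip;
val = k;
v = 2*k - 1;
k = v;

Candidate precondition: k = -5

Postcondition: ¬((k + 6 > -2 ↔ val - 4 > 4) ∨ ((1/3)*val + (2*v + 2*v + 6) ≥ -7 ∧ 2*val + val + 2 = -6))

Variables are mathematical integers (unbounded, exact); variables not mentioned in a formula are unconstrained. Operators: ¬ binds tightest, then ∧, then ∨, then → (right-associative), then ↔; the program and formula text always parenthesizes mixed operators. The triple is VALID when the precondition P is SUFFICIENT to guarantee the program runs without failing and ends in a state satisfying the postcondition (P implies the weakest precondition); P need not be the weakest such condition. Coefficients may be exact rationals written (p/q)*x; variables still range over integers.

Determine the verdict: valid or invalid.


Working backward. After the program, the postcondition ¬((k + 6 > -2 ↔ val - 4 > 4) ∨ ((1/3)*val + (2*v + 2*v + 6) ≥ -7 ∧ 2*val + val + 2 = -6)) must hold; in canonical form it is ¬((k > -8 ↔ val > 8) ∨ (4*v + (1/3)*val ≥ -13 ∧ 3*val = -8)).
Before k := v: ¬((v > -8 ↔ val > 8) ∨ (4*v + (1/3)*val ≥ -13 ∧ 3*val = -8))
Before v := 2*k - 1: ¬((2*k > -7 ↔ val > 8) ∨ (8*k + (1/3)*val ≥ -9 ∧ 3*val = -8))
Before val := k: ¬((2*k > -7 ↔ k > 8) ∨ ((25/3)*k ≥ -9 ∧ 3*k = -8))
Before skip: ¬((2*k > -7 ↔ k > 8) ∨ ((25/3)*k ≥ -9 ∧ 3*k = -8))
The weakest precondition is ¬((2*k > -7 ↔ k > 8) ∨ ((25/3)*k ≥ -9 ∧ 3*k = -8)).
Check whether k = -5 implies it.
Countermodel: at the initial state k = -5, the precondition holds but the weakest precondition fails.
Answer: invalid


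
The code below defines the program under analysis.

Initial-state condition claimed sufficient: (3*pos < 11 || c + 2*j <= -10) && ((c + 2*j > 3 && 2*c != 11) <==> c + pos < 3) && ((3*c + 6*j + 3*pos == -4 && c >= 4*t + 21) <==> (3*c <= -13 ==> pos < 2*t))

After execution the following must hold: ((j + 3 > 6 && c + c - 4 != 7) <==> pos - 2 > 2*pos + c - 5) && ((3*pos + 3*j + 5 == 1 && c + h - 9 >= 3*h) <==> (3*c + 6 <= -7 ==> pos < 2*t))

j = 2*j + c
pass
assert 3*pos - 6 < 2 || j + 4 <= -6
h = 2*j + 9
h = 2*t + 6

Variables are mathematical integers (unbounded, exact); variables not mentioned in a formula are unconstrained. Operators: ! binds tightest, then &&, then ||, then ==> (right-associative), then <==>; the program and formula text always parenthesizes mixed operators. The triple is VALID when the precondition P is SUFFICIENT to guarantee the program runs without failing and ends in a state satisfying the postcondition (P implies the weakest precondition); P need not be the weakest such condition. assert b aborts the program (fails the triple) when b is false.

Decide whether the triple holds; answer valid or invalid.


Working backward. After the program, the postcondition ((j + 3 > 6 && c + c - 4 != 7) <==> pos - 2 > 2*pos + c - 5) && ((3*pos + 3*j + 5 == 1 && c + h - 9 >= 3*h) <==> (3*c + 6 <= -7 ==> pos < 2*t)) must hold; in canonical form it is ((j > 3 && 2*c != 11) <==> c + pos < 3) && ((3*j + 3*pos == -4 && c >= 2*h + 9) <==> (3*c <= -13 ==> pos < 2*t)).
Before h := 2*t + 6: ((j > 3 && 2*c != 11) <==> c + pos < 3) && ((3*j + 3*pos == -4 && c >= 4*t + 21) <==> (3*c <= -13 ==> pos < 2*t))
Before h := 2*j + 9: ((j > 3 && 2*c != 11) <==> c + pos < 3) && ((3*j + 3*pos == -4 && c >= 4*t + 21) <==> (3*c <= -13 ==> pos < 2*t))
Before assert 3*pos - 6 < 2 || j + 4 <= -6: (3*pos < 8 || j <= -10) && ((j > 3 && 2*c != 11) <==> c + pos < 3) && ((3*j + 3*pos == -4 && c >= 4*t + 21) <==> (3*c <= -13 ==> pos < 2*t))
Before skip: (3*pos < 8 || j <= -10) && ((j > 3 && 2*c != 11) <==> c + pos < 3) && ((3*j + 3*pos == -4 && c >= 4*t + 21) <==> (3*c <= -13 ==> pos < 2*t))
Before j := 2*j + c: (3*pos < 8 || c + 2*j <= -10) && ((c + 2*j > 3 && 2*c != 11) <==> c + pos < 3) && ((3*c + 6*j + 3*pos == -4 && c >= 4*t + 21) <==> (3*c <= -13 ==> pos < 2*t))
The weakest precondition is (3*pos < 8 || c + 2*j <= -10) && ((c + 2*j > 3 && 2*c != 11) <==> c + pos < 3) && ((3*c + 6*j + 3*pos == -4 && c >= 4*t + 21) <==> (3*c <= -13 ==> pos < 2*t)).
Check whether (3*pos < 11 || c + 2*j <= -10) && ((c + 2*j > 3 && 2*c != 11) <==> c + pos < 3) && ((3*c + 6*j + 3*pos == -4 && c >= 4*t + 21) <==> (3*c <= -13 ==> pos < 2*t)) implies it.
Countermodel: at the initial state c = -6, j = 5, pos = 3, t = 0, the precondition holds but the weakest precondition fails.
Answer: invalid


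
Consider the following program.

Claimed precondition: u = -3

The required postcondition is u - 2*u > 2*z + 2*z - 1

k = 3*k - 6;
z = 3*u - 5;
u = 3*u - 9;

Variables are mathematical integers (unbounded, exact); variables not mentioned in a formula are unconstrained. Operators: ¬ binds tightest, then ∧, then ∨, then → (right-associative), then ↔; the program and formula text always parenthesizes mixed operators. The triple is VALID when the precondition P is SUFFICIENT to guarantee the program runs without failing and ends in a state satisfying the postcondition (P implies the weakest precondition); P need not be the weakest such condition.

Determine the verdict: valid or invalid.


Working backward. After the program, the postcondition u - 2*u > 2*z + 2*z - 1 must hold; in canonical form it is u + 4*z < 1.
Before u := 3*u - 9: 3*u + 4*z < 10
Before z := 3*u - 5: 15*u < 30
Before k := 3*k - 6: 15*u < 30
The weakest precondition is 15*u < 30.
Check whether u = -3 implies it.
Every state satisfying the precondition satisfies the weakest precondition: the implication holds.
Answer: valid


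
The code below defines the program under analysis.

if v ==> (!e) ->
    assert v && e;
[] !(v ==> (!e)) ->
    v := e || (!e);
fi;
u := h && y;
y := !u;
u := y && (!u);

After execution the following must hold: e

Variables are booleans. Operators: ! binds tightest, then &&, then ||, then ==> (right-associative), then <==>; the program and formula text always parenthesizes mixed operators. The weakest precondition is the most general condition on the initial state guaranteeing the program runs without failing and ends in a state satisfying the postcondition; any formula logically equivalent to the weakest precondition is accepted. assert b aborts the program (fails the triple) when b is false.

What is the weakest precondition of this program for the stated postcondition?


Working backward. After the program, e must hold.
Before u := y && (!u): e
Before y := !u: e
Before u := h && y: e
Then branch requires v && e; else branch requires e.
Before the if: ((v ==> (!e)) ==> (v && e)) && ((!(v ==> (!e))) ==> e)
Answer: WP = ((v ==> (!e)) ==> (v && e)) && ((!(v ==> (!e))) ==> e)


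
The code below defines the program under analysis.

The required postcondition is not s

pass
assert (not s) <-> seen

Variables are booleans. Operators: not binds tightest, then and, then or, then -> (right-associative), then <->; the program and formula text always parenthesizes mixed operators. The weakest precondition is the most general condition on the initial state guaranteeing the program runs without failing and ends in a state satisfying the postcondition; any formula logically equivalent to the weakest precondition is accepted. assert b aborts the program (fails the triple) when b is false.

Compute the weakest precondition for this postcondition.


Working backward. After the program, not s must hold.
Before assert (not s) <-> seen: ((not s) <-> seen) and (not s)
Before skip: ((not s) <-> seen) and (not s)
Answer: WP = ((not s) <-> seen) and (not s)


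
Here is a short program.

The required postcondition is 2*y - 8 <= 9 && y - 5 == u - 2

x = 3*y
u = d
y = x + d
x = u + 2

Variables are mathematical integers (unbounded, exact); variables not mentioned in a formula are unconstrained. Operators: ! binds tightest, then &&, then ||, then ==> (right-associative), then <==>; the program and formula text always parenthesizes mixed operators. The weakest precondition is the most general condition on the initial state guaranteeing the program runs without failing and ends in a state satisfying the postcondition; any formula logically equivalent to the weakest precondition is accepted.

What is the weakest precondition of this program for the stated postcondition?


Working backward. After the program, the postcondition 2*y - 8 <= 9 && y - 5 == u - 2 must hold; in canonical form it is 2*y <= 17 && y == u + 3.
Before x := u + 2: 2*y <= 17 && y == u + 3
Before y := x + d: 2*d + 2*x <= 17 && d + x == u + 3
Before u := d: 2*d + 2*x <= 17 && x == 3
Before x := 3*y: 2*d + 6*y <= 17 && 3*y == 3
Answer: WP = 2*d + 6*y <= 17 && 3*y == 3


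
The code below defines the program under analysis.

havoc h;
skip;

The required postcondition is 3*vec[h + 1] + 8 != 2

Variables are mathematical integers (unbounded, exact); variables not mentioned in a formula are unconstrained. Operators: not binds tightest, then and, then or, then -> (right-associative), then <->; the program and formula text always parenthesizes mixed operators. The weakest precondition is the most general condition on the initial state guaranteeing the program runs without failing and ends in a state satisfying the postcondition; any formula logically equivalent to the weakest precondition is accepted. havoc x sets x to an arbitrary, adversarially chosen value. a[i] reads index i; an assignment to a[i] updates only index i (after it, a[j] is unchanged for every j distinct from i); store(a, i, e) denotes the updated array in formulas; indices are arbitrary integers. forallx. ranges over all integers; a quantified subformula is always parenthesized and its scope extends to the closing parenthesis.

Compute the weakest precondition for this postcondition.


Working backward. After the program, the postcondition 3*vec[h + 1] + 8 != 2 must hold; in canonical form it is 3*vec[h + 1] != -6.
Before skip: 3*vec[h + 1] != -6
Before havoc h: forall h_1. 3*vec[h_1 + 1] != -6
Answer: WP = forall h_1. 3*vec[h_1 + 1] != -6
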